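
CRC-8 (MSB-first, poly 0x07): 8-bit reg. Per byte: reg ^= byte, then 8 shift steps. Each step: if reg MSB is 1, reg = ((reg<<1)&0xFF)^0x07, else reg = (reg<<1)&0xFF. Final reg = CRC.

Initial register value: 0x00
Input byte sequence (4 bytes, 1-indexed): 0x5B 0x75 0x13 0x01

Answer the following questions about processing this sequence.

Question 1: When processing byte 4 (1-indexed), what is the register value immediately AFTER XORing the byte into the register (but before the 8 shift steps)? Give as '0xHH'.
Answer: 0x53

Derivation:
Register before byte 4: 0x52
Byte 4: 0x01
0x52 XOR 0x01 = 0x53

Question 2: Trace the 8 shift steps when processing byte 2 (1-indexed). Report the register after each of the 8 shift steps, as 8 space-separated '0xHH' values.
After byte 1 (0x5B): reg=0x86
Register before byte 2: 0x86
After XOR with byte 0x75: 0xF3

Answer: 0xE1 0xC5 0x8D 0x1D 0x3A 0x74 0xE8 0xD7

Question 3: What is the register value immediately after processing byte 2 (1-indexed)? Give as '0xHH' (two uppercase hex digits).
Answer: 0xD7

Derivation:
After byte 1 (0x5B): reg=0x86
After byte 2 (0x75): reg=0xD7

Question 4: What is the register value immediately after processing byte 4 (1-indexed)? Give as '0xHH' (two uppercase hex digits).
Answer: 0xBE

Derivation:
After byte 1 (0x5B): reg=0x86
After byte 2 (0x75): reg=0xD7
After byte 3 (0x13): reg=0x52
After byte 4 (0x01): reg=0xBE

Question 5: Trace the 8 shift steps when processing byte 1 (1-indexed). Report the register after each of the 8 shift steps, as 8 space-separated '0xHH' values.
Answer: 0xB6 0x6B 0xD6 0xAB 0x51 0xA2 0x43 0x86

Derivation:
Register before byte 1: 0x00
After XOR with byte 0x5B: 0x5B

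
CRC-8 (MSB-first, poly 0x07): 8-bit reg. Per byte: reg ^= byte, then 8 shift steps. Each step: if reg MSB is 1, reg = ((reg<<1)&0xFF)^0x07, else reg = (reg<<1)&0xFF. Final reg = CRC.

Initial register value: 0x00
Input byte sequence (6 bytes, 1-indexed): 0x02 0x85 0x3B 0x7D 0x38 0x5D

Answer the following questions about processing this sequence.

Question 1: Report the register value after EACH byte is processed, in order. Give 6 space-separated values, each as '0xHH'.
0x0E 0xB8 0x80 0xFD 0x55 0x38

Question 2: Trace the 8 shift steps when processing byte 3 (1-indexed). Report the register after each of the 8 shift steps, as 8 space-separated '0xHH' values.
After byte 1 (0x02): reg=0x0E
After byte 2 (0x85): reg=0xB8
Register before byte 3: 0xB8
After XOR with byte 0x3B: 0x83

Answer: 0x01 0x02 0x04 0x08 0x10 0x20 0x40 0x80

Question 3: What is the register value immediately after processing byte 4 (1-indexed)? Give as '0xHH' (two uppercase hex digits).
After byte 1 (0x02): reg=0x0E
After byte 2 (0x85): reg=0xB8
After byte 3 (0x3B): reg=0x80
After byte 4 (0x7D): reg=0xFD

Answer: 0xFD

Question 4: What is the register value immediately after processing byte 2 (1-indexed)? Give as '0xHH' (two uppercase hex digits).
After byte 1 (0x02): reg=0x0E
After byte 2 (0x85): reg=0xB8

Answer: 0xB8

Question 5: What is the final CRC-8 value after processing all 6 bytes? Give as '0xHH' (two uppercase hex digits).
Answer: 0x38

Derivation:
After byte 1 (0x02): reg=0x0E
After byte 2 (0x85): reg=0xB8
After byte 3 (0x3B): reg=0x80
After byte 4 (0x7D): reg=0xFD
After byte 5 (0x38): reg=0x55
After byte 6 (0x5D): reg=0x38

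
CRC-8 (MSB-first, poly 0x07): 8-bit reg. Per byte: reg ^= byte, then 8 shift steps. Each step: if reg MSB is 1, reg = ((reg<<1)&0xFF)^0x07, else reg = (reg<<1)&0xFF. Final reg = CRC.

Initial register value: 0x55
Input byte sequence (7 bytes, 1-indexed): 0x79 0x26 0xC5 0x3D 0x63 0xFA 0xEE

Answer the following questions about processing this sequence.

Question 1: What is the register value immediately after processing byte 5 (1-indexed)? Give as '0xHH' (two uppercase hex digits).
Answer: 0x3B

Derivation:
After byte 1 (0x79): reg=0xC4
After byte 2 (0x26): reg=0xA0
After byte 3 (0xC5): reg=0x3C
After byte 4 (0x3D): reg=0x07
After byte 5 (0x63): reg=0x3B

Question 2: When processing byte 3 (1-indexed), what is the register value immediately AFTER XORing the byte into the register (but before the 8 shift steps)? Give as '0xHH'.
Register before byte 3: 0xA0
Byte 3: 0xC5
0xA0 XOR 0xC5 = 0x65

Answer: 0x65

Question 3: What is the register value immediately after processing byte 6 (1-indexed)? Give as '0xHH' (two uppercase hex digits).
Answer: 0x49

Derivation:
After byte 1 (0x79): reg=0xC4
After byte 2 (0x26): reg=0xA0
After byte 3 (0xC5): reg=0x3C
After byte 4 (0x3D): reg=0x07
After byte 5 (0x63): reg=0x3B
After byte 6 (0xFA): reg=0x49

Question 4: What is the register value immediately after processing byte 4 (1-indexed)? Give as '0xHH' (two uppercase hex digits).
Answer: 0x07

Derivation:
After byte 1 (0x79): reg=0xC4
After byte 2 (0x26): reg=0xA0
After byte 3 (0xC5): reg=0x3C
After byte 4 (0x3D): reg=0x07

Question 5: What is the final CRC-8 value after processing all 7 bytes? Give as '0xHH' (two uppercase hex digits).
Answer: 0x7C

Derivation:
After byte 1 (0x79): reg=0xC4
After byte 2 (0x26): reg=0xA0
After byte 3 (0xC5): reg=0x3C
After byte 4 (0x3D): reg=0x07
After byte 5 (0x63): reg=0x3B
After byte 6 (0xFA): reg=0x49
After byte 7 (0xEE): reg=0x7C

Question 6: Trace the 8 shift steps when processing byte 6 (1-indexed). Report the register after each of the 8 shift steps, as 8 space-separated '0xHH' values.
After byte 1 (0x79): reg=0xC4
After byte 2 (0x26): reg=0xA0
After byte 3 (0xC5): reg=0x3C
After byte 4 (0x3D): reg=0x07
After byte 5 (0x63): reg=0x3B
Register before byte 6: 0x3B
After XOR with byte 0xFA: 0xC1

Answer: 0x85 0x0D 0x1A 0x34 0x68 0xD0 0xA7 0x49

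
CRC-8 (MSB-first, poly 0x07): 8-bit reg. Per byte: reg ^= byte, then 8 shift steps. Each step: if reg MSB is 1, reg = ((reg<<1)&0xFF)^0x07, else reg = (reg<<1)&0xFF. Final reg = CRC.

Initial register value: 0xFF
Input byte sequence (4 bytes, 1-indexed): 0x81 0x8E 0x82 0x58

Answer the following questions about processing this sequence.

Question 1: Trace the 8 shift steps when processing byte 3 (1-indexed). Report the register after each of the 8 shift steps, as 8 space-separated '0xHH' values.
Answer: 0xAA 0x53 0xA6 0x4B 0x96 0x2B 0x56 0xAC

Derivation:
After byte 1 (0x81): reg=0x7D
After byte 2 (0x8E): reg=0xD7
Register before byte 3: 0xD7
After XOR with byte 0x82: 0x55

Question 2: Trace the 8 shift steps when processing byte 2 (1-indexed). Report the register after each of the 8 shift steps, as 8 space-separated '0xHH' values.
Answer: 0xE1 0xC5 0x8D 0x1D 0x3A 0x74 0xE8 0xD7

Derivation:
After byte 1 (0x81): reg=0x7D
Register before byte 2: 0x7D
After XOR with byte 0x8E: 0xF3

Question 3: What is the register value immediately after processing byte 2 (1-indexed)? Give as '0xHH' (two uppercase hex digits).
After byte 1 (0x81): reg=0x7D
After byte 2 (0x8E): reg=0xD7

Answer: 0xD7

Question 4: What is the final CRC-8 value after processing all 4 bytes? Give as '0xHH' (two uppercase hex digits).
Answer: 0xC2

Derivation:
After byte 1 (0x81): reg=0x7D
After byte 2 (0x8E): reg=0xD7
After byte 3 (0x82): reg=0xAC
After byte 4 (0x58): reg=0xC2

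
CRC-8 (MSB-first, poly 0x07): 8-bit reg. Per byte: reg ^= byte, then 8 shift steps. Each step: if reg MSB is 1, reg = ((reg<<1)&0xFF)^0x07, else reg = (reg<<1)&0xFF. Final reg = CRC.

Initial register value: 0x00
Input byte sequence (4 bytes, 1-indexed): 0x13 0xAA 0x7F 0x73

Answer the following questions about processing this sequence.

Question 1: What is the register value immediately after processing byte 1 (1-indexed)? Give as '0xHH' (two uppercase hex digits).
Answer: 0x79

Derivation:
After byte 1 (0x13): reg=0x79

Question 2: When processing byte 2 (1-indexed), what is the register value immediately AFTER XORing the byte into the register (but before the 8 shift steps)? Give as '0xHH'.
Register before byte 2: 0x79
Byte 2: 0xAA
0x79 XOR 0xAA = 0xD3

Answer: 0xD3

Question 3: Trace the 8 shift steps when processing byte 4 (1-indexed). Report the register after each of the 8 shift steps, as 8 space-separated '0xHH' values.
Answer: 0x1F 0x3E 0x7C 0xF8 0xF7 0xE9 0xD5 0xAD

Derivation:
After byte 1 (0x13): reg=0x79
After byte 2 (0xAA): reg=0x37
After byte 3 (0x7F): reg=0xFF
Register before byte 4: 0xFF
After XOR with byte 0x73: 0x8C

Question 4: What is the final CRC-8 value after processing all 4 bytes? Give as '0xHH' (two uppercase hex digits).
Answer: 0xAD

Derivation:
After byte 1 (0x13): reg=0x79
After byte 2 (0xAA): reg=0x37
After byte 3 (0x7F): reg=0xFF
After byte 4 (0x73): reg=0xAD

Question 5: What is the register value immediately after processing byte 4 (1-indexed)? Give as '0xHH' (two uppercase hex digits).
After byte 1 (0x13): reg=0x79
After byte 2 (0xAA): reg=0x37
After byte 3 (0x7F): reg=0xFF
After byte 4 (0x73): reg=0xAD

Answer: 0xAD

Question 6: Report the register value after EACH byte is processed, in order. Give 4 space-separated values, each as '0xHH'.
0x79 0x37 0xFF 0xAD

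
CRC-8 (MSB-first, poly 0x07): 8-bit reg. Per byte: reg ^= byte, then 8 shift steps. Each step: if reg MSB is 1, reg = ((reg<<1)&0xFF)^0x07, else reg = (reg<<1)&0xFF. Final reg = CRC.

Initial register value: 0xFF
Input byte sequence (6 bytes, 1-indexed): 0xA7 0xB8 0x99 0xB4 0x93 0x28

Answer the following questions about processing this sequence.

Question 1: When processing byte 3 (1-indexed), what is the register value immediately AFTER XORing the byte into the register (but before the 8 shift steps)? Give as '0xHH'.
Register before byte 3: 0x85
Byte 3: 0x99
0x85 XOR 0x99 = 0x1C

Answer: 0x1C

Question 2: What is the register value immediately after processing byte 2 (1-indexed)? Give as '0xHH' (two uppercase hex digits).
After byte 1 (0xA7): reg=0x8F
After byte 2 (0xB8): reg=0x85

Answer: 0x85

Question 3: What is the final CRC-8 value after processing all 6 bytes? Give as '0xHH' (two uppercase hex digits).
After byte 1 (0xA7): reg=0x8F
After byte 2 (0xB8): reg=0x85
After byte 3 (0x99): reg=0x54
After byte 4 (0xB4): reg=0xAE
After byte 5 (0x93): reg=0xB3
After byte 6 (0x28): reg=0xC8

Answer: 0xC8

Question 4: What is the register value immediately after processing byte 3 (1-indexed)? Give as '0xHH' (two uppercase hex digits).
Answer: 0x54

Derivation:
After byte 1 (0xA7): reg=0x8F
After byte 2 (0xB8): reg=0x85
After byte 3 (0x99): reg=0x54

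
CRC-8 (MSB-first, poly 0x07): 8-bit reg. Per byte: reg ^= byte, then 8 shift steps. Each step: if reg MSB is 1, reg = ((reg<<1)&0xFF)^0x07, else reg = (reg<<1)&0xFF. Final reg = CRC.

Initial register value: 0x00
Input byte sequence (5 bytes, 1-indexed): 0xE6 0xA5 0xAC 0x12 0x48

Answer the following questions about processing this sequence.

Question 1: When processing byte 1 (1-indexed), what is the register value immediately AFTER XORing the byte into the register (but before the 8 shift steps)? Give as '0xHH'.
Register before byte 1: 0x00
Byte 1: 0xE6
0x00 XOR 0xE6 = 0xE6

Answer: 0xE6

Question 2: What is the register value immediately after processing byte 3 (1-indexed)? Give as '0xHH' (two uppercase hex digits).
After byte 1 (0xE6): reg=0xBC
After byte 2 (0xA5): reg=0x4F
After byte 3 (0xAC): reg=0xA7

Answer: 0xA7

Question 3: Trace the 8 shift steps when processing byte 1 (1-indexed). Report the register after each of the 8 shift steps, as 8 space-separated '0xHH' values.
Register before byte 1: 0x00
After XOR with byte 0xE6: 0xE6

Answer: 0xCB 0x91 0x25 0x4A 0x94 0x2F 0x5E 0xBC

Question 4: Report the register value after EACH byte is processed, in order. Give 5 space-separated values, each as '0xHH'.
0xBC 0x4F 0xA7 0x02 0xF1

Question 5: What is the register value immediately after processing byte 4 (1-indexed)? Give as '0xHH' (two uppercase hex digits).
Answer: 0x02

Derivation:
After byte 1 (0xE6): reg=0xBC
After byte 2 (0xA5): reg=0x4F
After byte 3 (0xAC): reg=0xA7
After byte 4 (0x12): reg=0x02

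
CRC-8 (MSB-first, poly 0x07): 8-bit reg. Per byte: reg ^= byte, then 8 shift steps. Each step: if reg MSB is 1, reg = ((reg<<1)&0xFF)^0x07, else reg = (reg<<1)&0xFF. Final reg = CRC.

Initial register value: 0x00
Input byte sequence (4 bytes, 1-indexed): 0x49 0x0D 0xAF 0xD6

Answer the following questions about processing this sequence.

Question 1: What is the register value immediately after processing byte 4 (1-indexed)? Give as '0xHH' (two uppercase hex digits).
Answer: 0x5B

Derivation:
After byte 1 (0x49): reg=0xF8
After byte 2 (0x0D): reg=0xC5
After byte 3 (0xAF): reg=0x11
After byte 4 (0xD6): reg=0x5B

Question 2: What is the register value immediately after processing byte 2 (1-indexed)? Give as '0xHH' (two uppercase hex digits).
Answer: 0xC5

Derivation:
After byte 1 (0x49): reg=0xF8
After byte 2 (0x0D): reg=0xC5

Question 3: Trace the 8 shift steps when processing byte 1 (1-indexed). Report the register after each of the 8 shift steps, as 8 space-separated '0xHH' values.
Register before byte 1: 0x00
After XOR with byte 0x49: 0x49

Answer: 0x92 0x23 0x46 0x8C 0x1F 0x3E 0x7C 0xF8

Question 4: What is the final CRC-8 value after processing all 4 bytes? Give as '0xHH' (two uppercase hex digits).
After byte 1 (0x49): reg=0xF8
After byte 2 (0x0D): reg=0xC5
After byte 3 (0xAF): reg=0x11
After byte 4 (0xD6): reg=0x5B

Answer: 0x5B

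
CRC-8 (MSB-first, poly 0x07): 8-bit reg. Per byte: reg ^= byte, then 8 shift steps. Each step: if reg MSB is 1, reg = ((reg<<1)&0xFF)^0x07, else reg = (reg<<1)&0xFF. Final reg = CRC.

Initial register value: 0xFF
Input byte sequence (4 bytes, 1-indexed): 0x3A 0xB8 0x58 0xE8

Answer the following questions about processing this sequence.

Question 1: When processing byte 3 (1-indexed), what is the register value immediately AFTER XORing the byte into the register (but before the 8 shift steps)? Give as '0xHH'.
Register before byte 3: 0x8D
Byte 3: 0x58
0x8D XOR 0x58 = 0xD5

Answer: 0xD5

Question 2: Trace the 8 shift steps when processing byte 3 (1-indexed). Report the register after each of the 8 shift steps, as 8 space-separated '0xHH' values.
Answer: 0xAD 0x5D 0xBA 0x73 0xE6 0xCB 0x91 0x25

Derivation:
After byte 1 (0x3A): reg=0x55
After byte 2 (0xB8): reg=0x8D
Register before byte 3: 0x8D
After XOR with byte 0x58: 0xD5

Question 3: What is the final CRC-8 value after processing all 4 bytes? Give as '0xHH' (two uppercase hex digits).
After byte 1 (0x3A): reg=0x55
After byte 2 (0xB8): reg=0x8D
After byte 3 (0x58): reg=0x25
After byte 4 (0xE8): reg=0x6D

Answer: 0x6D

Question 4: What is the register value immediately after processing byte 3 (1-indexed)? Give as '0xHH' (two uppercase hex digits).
Answer: 0x25

Derivation:
After byte 1 (0x3A): reg=0x55
After byte 2 (0xB8): reg=0x8D
After byte 3 (0x58): reg=0x25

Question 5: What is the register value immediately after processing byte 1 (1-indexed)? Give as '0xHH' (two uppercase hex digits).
Answer: 0x55

Derivation:
After byte 1 (0x3A): reg=0x55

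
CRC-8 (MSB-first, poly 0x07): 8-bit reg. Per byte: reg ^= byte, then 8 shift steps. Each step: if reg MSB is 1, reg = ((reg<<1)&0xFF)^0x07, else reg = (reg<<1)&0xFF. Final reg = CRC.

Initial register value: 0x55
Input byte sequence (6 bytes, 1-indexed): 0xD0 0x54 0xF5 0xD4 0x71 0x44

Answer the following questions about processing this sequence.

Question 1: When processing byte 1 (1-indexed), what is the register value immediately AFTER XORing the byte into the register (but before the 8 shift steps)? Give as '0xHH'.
Register before byte 1: 0x55
Byte 1: 0xD0
0x55 XOR 0xD0 = 0x85

Answer: 0x85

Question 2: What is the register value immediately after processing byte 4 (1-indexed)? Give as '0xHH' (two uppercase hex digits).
Answer: 0x87

Derivation:
After byte 1 (0xD0): reg=0x92
After byte 2 (0x54): reg=0x5C
After byte 3 (0xF5): reg=0x56
After byte 4 (0xD4): reg=0x87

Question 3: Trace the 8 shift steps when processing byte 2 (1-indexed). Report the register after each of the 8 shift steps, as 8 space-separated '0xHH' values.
After byte 1 (0xD0): reg=0x92
Register before byte 2: 0x92
After XOR with byte 0x54: 0xC6

Answer: 0x8B 0x11 0x22 0x44 0x88 0x17 0x2E 0x5C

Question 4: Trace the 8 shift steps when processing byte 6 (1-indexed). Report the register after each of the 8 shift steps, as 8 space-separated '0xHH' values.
Answer: 0x17 0x2E 0x5C 0xB8 0x77 0xEE 0xDB 0xB1

Derivation:
After byte 1 (0xD0): reg=0x92
After byte 2 (0x54): reg=0x5C
After byte 3 (0xF5): reg=0x56
After byte 4 (0xD4): reg=0x87
After byte 5 (0x71): reg=0xCC
Register before byte 6: 0xCC
After XOR with byte 0x44: 0x88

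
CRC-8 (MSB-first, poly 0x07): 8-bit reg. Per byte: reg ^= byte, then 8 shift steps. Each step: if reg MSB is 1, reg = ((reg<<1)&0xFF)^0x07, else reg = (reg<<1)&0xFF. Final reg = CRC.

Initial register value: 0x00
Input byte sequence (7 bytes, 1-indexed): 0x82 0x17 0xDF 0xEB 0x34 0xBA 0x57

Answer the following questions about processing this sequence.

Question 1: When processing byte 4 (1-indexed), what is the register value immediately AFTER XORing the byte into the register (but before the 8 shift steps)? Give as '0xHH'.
Answer: 0x19

Derivation:
Register before byte 4: 0xF2
Byte 4: 0xEB
0xF2 XOR 0xEB = 0x19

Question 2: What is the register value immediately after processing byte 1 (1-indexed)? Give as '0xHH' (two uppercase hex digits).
Answer: 0x87

Derivation:
After byte 1 (0x82): reg=0x87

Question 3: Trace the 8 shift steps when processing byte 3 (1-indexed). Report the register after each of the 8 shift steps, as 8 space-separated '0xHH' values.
After byte 1 (0x82): reg=0x87
After byte 2 (0x17): reg=0xF9
Register before byte 3: 0xF9
After XOR with byte 0xDF: 0x26

Answer: 0x4C 0x98 0x37 0x6E 0xDC 0xBF 0x79 0xF2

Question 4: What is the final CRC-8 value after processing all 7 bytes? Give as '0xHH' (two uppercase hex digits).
Answer: 0xE4

Derivation:
After byte 1 (0x82): reg=0x87
After byte 2 (0x17): reg=0xF9
After byte 3 (0xDF): reg=0xF2
After byte 4 (0xEB): reg=0x4F
After byte 5 (0x34): reg=0x66
After byte 6 (0xBA): reg=0x1A
After byte 7 (0x57): reg=0xE4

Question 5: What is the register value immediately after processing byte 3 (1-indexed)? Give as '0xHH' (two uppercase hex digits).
After byte 1 (0x82): reg=0x87
After byte 2 (0x17): reg=0xF9
After byte 3 (0xDF): reg=0xF2

Answer: 0xF2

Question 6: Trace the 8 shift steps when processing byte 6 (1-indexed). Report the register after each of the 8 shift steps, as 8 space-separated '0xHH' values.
Answer: 0xBF 0x79 0xF2 0xE3 0xC1 0x85 0x0D 0x1A

Derivation:
After byte 1 (0x82): reg=0x87
After byte 2 (0x17): reg=0xF9
After byte 3 (0xDF): reg=0xF2
After byte 4 (0xEB): reg=0x4F
After byte 5 (0x34): reg=0x66
Register before byte 6: 0x66
After XOR with byte 0xBA: 0xDC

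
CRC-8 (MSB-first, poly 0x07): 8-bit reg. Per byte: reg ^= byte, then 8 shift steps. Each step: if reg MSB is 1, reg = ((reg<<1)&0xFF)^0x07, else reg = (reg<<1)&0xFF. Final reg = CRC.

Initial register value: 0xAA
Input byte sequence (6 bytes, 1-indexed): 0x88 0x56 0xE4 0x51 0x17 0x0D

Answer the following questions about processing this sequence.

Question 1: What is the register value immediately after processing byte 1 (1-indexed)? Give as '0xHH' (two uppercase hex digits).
Answer: 0xEE

Derivation:
After byte 1 (0x88): reg=0xEE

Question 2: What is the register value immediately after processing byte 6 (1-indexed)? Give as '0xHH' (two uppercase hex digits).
After byte 1 (0x88): reg=0xEE
After byte 2 (0x56): reg=0x21
After byte 3 (0xE4): reg=0x55
After byte 4 (0x51): reg=0x1C
After byte 5 (0x17): reg=0x31
After byte 6 (0x0D): reg=0xB4

Answer: 0xB4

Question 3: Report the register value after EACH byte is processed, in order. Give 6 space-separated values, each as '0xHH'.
0xEE 0x21 0x55 0x1C 0x31 0xB4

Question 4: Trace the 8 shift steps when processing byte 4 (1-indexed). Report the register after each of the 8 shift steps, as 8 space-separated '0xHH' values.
Answer: 0x08 0x10 0x20 0x40 0x80 0x07 0x0E 0x1C

Derivation:
After byte 1 (0x88): reg=0xEE
After byte 2 (0x56): reg=0x21
After byte 3 (0xE4): reg=0x55
Register before byte 4: 0x55
After XOR with byte 0x51: 0x04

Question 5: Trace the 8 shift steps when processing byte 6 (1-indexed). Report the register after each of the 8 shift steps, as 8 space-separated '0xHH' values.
Answer: 0x78 0xF0 0xE7 0xC9 0x95 0x2D 0x5A 0xB4

Derivation:
After byte 1 (0x88): reg=0xEE
After byte 2 (0x56): reg=0x21
After byte 3 (0xE4): reg=0x55
After byte 4 (0x51): reg=0x1C
After byte 5 (0x17): reg=0x31
Register before byte 6: 0x31
After XOR with byte 0x0D: 0x3C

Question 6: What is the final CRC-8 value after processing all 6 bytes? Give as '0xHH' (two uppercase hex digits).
Answer: 0xB4

Derivation:
After byte 1 (0x88): reg=0xEE
After byte 2 (0x56): reg=0x21
After byte 3 (0xE4): reg=0x55
After byte 4 (0x51): reg=0x1C
After byte 5 (0x17): reg=0x31
After byte 6 (0x0D): reg=0xB4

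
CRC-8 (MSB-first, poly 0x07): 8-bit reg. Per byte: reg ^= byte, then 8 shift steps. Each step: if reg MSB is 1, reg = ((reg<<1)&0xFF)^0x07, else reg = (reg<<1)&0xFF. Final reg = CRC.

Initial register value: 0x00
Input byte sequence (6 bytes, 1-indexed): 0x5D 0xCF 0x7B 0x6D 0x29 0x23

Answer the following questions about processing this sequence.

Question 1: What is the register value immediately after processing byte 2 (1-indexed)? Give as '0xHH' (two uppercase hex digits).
Answer: 0x86

Derivation:
After byte 1 (0x5D): reg=0x94
After byte 2 (0xCF): reg=0x86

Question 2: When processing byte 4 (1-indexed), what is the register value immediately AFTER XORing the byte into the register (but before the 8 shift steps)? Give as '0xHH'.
Answer: 0x90

Derivation:
Register before byte 4: 0xFD
Byte 4: 0x6D
0xFD XOR 0x6D = 0x90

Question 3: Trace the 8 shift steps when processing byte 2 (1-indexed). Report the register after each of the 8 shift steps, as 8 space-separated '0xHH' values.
After byte 1 (0x5D): reg=0x94
Register before byte 2: 0x94
After XOR with byte 0xCF: 0x5B

Answer: 0xB6 0x6B 0xD6 0xAB 0x51 0xA2 0x43 0x86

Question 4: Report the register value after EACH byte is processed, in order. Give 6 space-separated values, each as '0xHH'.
0x94 0x86 0xFD 0xF9 0x3E 0x53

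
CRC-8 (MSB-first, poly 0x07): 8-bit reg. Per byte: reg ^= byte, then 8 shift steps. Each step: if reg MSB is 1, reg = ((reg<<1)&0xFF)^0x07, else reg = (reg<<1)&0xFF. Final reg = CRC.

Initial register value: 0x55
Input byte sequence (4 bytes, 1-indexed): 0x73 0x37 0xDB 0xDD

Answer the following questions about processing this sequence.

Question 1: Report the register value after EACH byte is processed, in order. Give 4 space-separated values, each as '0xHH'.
0xF2 0x55 0xA3 0x7D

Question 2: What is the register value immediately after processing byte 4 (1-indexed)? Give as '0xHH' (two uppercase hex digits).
After byte 1 (0x73): reg=0xF2
After byte 2 (0x37): reg=0x55
After byte 3 (0xDB): reg=0xA3
After byte 4 (0xDD): reg=0x7D

Answer: 0x7D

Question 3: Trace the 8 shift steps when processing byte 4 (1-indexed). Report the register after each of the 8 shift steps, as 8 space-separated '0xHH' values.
Answer: 0xFC 0xFF 0xF9 0xF5 0xED 0xDD 0xBD 0x7D

Derivation:
After byte 1 (0x73): reg=0xF2
After byte 2 (0x37): reg=0x55
After byte 3 (0xDB): reg=0xA3
Register before byte 4: 0xA3
After XOR with byte 0xDD: 0x7E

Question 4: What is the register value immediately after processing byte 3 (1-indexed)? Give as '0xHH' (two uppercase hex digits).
After byte 1 (0x73): reg=0xF2
After byte 2 (0x37): reg=0x55
After byte 3 (0xDB): reg=0xA3

Answer: 0xA3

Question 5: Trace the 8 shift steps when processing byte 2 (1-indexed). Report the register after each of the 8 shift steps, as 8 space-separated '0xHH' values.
After byte 1 (0x73): reg=0xF2
Register before byte 2: 0xF2
After XOR with byte 0x37: 0xC5

Answer: 0x8D 0x1D 0x3A 0x74 0xE8 0xD7 0xA9 0x55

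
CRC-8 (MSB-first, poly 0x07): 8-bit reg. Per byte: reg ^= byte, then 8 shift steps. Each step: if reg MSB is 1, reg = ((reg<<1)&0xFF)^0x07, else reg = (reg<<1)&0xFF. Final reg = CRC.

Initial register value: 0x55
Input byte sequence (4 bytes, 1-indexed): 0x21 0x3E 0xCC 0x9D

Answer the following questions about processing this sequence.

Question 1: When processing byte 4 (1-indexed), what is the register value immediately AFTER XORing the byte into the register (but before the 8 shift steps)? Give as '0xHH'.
Register before byte 4: 0x89
Byte 4: 0x9D
0x89 XOR 0x9D = 0x14

Answer: 0x14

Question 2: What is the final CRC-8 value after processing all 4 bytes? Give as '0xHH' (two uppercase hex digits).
After byte 1 (0x21): reg=0x4B
After byte 2 (0x3E): reg=0x4C
After byte 3 (0xCC): reg=0x89
After byte 4 (0x9D): reg=0x6C

Answer: 0x6C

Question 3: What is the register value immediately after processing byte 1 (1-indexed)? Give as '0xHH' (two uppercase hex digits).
After byte 1 (0x21): reg=0x4B

Answer: 0x4B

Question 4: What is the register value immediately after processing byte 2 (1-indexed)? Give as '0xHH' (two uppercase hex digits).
Answer: 0x4C

Derivation:
After byte 1 (0x21): reg=0x4B
After byte 2 (0x3E): reg=0x4C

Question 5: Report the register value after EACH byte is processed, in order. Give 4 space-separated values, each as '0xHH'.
0x4B 0x4C 0x89 0x6C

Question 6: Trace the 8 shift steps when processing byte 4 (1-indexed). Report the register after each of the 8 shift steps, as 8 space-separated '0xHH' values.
After byte 1 (0x21): reg=0x4B
After byte 2 (0x3E): reg=0x4C
After byte 3 (0xCC): reg=0x89
Register before byte 4: 0x89
After XOR with byte 0x9D: 0x14

Answer: 0x28 0x50 0xA0 0x47 0x8E 0x1B 0x36 0x6C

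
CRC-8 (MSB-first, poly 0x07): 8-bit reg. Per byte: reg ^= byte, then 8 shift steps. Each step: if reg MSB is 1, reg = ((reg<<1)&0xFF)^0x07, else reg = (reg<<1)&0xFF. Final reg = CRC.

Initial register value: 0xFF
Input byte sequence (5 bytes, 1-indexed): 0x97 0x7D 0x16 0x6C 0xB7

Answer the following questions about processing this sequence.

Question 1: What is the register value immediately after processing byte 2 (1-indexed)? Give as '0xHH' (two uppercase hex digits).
After byte 1 (0x97): reg=0x1F
After byte 2 (0x7D): reg=0x29

Answer: 0x29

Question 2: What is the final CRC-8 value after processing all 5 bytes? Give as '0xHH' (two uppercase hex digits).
After byte 1 (0x97): reg=0x1F
After byte 2 (0x7D): reg=0x29
After byte 3 (0x16): reg=0xBD
After byte 4 (0x6C): reg=0x39
After byte 5 (0xB7): reg=0xA3

Answer: 0xA3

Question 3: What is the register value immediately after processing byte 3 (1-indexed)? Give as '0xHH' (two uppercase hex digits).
Answer: 0xBD

Derivation:
After byte 1 (0x97): reg=0x1F
After byte 2 (0x7D): reg=0x29
After byte 3 (0x16): reg=0xBD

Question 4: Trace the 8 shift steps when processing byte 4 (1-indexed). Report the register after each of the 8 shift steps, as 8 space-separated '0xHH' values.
After byte 1 (0x97): reg=0x1F
After byte 2 (0x7D): reg=0x29
After byte 3 (0x16): reg=0xBD
Register before byte 4: 0xBD
After XOR with byte 0x6C: 0xD1

Answer: 0xA5 0x4D 0x9A 0x33 0x66 0xCC 0x9F 0x39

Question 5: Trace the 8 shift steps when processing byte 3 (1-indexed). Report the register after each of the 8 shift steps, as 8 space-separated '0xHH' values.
After byte 1 (0x97): reg=0x1F
After byte 2 (0x7D): reg=0x29
Register before byte 3: 0x29
After XOR with byte 0x16: 0x3F

Answer: 0x7E 0xFC 0xFF 0xF9 0xF5 0xED 0xDD 0xBD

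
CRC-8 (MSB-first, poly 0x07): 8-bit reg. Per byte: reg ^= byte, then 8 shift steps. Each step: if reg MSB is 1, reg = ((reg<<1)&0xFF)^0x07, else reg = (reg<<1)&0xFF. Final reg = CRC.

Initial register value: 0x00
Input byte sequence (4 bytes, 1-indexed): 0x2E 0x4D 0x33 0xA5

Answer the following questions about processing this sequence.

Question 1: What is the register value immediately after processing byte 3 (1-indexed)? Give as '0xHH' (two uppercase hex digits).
Answer: 0x44

Derivation:
After byte 1 (0x2E): reg=0xCA
After byte 2 (0x4D): reg=0x9C
After byte 3 (0x33): reg=0x44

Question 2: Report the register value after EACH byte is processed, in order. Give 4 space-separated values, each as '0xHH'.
0xCA 0x9C 0x44 0xA9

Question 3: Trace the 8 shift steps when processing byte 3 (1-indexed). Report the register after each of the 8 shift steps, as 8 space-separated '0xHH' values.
Answer: 0x59 0xB2 0x63 0xC6 0x8B 0x11 0x22 0x44

Derivation:
After byte 1 (0x2E): reg=0xCA
After byte 2 (0x4D): reg=0x9C
Register before byte 3: 0x9C
After XOR with byte 0x33: 0xAF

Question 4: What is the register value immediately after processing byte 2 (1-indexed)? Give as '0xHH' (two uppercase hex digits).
Answer: 0x9C

Derivation:
After byte 1 (0x2E): reg=0xCA
After byte 2 (0x4D): reg=0x9C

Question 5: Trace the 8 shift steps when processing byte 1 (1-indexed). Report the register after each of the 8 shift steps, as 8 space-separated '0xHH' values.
Register before byte 1: 0x00
After XOR with byte 0x2E: 0x2E

Answer: 0x5C 0xB8 0x77 0xEE 0xDB 0xB1 0x65 0xCA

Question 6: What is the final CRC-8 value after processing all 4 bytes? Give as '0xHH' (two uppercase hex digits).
After byte 1 (0x2E): reg=0xCA
After byte 2 (0x4D): reg=0x9C
After byte 3 (0x33): reg=0x44
After byte 4 (0xA5): reg=0xA9

Answer: 0xA9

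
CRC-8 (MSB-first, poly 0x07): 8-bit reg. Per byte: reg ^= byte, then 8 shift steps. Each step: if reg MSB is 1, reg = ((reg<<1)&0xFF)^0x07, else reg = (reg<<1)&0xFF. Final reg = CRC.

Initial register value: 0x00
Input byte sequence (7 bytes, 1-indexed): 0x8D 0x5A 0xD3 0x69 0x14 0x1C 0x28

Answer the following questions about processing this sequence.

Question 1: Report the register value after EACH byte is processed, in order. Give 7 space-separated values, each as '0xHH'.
0xAA 0xDE 0x23 0xF1 0xB5 0x56 0x7D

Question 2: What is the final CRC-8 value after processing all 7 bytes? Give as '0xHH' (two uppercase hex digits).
After byte 1 (0x8D): reg=0xAA
After byte 2 (0x5A): reg=0xDE
After byte 3 (0xD3): reg=0x23
After byte 4 (0x69): reg=0xF1
After byte 5 (0x14): reg=0xB5
After byte 6 (0x1C): reg=0x56
After byte 7 (0x28): reg=0x7D

Answer: 0x7D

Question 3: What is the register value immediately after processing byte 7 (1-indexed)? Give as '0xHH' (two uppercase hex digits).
Answer: 0x7D

Derivation:
After byte 1 (0x8D): reg=0xAA
After byte 2 (0x5A): reg=0xDE
After byte 3 (0xD3): reg=0x23
After byte 4 (0x69): reg=0xF1
After byte 5 (0x14): reg=0xB5
After byte 6 (0x1C): reg=0x56
After byte 7 (0x28): reg=0x7D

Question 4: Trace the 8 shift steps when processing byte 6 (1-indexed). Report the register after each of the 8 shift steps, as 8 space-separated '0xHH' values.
After byte 1 (0x8D): reg=0xAA
After byte 2 (0x5A): reg=0xDE
After byte 3 (0xD3): reg=0x23
After byte 4 (0x69): reg=0xF1
After byte 5 (0x14): reg=0xB5
Register before byte 6: 0xB5
After XOR with byte 0x1C: 0xA9

Answer: 0x55 0xAA 0x53 0xA6 0x4B 0x96 0x2B 0x56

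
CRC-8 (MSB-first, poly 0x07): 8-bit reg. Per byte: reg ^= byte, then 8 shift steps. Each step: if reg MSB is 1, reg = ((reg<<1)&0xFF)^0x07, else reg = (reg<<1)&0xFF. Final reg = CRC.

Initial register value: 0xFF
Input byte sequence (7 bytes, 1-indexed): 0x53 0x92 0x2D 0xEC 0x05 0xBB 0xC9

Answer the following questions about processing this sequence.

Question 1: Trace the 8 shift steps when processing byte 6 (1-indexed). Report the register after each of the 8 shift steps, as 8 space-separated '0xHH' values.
After byte 1 (0x53): reg=0x4D
After byte 2 (0x92): reg=0x13
After byte 3 (0x2D): reg=0xBA
After byte 4 (0xEC): reg=0xA5
After byte 5 (0x05): reg=0x69
Register before byte 6: 0x69
After XOR with byte 0xBB: 0xD2

Answer: 0xA3 0x41 0x82 0x03 0x06 0x0C 0x18 0x30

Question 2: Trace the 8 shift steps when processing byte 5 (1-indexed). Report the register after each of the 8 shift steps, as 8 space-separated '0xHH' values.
After byte 1 (0x53): reg=0x4D
After byte 2 (0x92): reg=0x13
After byte 3 (0x2D): reg=0xBA
After byte 4 (0xEC): reg=0xA5
Register before byte 5: 0xA5
After XOR with byte 0x05: 0xA0

Answer: 0x47 0x8E 0x1B 0x36 0x6C 0xD8 0xB7 0x69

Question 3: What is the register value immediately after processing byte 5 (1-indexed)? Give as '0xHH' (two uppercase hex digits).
After byte 1 (0x53): reg=0x4D
After byte 2 (0x92): reg=0x13
After byte 3 (0x2D): reg=0xBA
After byte 4 (0xEC): reg=0xA5
After byte 5 (0x05): reg=0x69

Answer: 0x69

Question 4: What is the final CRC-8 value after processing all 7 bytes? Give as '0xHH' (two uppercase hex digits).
After byte 1 (0x53): reg=0x4D
After byte 2 (0x92): reg=0x13
After byte 3 (0x2D): reg=0xBA
After byte 4 (0xEC): reg=0xA5
After byte 5 (0x05): reg=0x69
After byte 6 (0xBB): reg=0x30
After byte 7 (0xC9): reg=0xE1

Answer: 0xE1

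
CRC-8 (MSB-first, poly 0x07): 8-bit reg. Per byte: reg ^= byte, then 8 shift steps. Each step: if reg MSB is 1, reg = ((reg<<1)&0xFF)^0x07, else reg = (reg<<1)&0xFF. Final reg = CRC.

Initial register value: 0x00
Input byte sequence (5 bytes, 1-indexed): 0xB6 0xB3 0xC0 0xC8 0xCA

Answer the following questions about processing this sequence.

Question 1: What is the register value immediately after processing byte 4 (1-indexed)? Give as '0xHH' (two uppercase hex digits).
Answer: 0x20

Derivation:
After byte 1 (0xB6): reg=0x0B
After byte 2 (0xB3): reg=0x21
After byte 3 (0xC0): reg=0xA9
After byte 4 (0xC8): reg=0x20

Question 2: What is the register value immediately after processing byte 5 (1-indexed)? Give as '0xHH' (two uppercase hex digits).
Answer: 0x98

Derivation:
After byte 1 (0xB6): reg=0x0B
After byte 2 (0xB3): reg=0x21
After byte 3 (0xC0): reg=0xA9
After byte 4 (0xC8): reg=0x20
After byte 5 (0xCA): reg=0x98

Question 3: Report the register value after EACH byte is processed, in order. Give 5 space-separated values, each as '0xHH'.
0x0B 0x21 0xA9 0x20 0x98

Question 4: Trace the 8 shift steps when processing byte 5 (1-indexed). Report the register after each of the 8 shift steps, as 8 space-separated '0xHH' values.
Answer: 0xD3 0xA1 0x45 0x8A 0x13 0x26 0x4C 0x98

Derivation:
After byte 1 (0xB6): reg=0x0B
After byte 2 (0xB3): reg=0x21
After byte 3 (0xC0): reg=0xA9
After byte 4 (0xC8): reg=0x20
Register before byte 5: 0x20
After XOR with byte 0xCA: 0xEA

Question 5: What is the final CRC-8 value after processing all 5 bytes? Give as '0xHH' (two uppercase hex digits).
Answer: 0x98

Derivation:
After byte 1 (0xB6): reg=0x0B
After byte 2 (0xB3): reg=0x21
After byte 3 (0xC0): reg=0xA9
After byte 4 (0xC8): reg=0x20
After byte 5 (0xCA): reg=0x98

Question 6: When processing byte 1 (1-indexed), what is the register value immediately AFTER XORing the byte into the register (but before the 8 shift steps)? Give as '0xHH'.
Register before byte 1: 0x00
Byte 1: 0xB6
0x00 XOR 0xB6 = 0xB6

Answer: 0xB6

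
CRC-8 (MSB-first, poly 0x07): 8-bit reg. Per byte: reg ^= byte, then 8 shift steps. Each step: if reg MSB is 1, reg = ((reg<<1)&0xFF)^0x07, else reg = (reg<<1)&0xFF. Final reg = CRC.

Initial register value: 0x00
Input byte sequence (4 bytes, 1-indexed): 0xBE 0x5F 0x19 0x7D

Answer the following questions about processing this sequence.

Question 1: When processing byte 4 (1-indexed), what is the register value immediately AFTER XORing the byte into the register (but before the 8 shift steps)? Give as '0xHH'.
Register before byte 4: 0x46
Byte 4: 0x7D
0x46 XOR 0x7D = 0x3B

Answer: 0x3B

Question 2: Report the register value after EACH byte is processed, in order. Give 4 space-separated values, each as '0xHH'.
0x33 0x03 0x46 0xA1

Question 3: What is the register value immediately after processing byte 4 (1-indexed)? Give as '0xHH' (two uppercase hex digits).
After byte 1 (0xBE): reg=0x33
After byte 2 (0x5F): reg=0x03
After byte 3 (0x19): reg=0x46
After byte 4 (0x7D): reg=0xA1

Answer: 0xA1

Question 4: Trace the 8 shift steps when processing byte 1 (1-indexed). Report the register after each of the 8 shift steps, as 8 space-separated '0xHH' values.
Register before byte 1: 0x00
After XOR with byte 0xBE: 0xBE

Answer: 0x7B 0xF6 0xEB 0xD1 0xA5 0x4D 0x9A 0x33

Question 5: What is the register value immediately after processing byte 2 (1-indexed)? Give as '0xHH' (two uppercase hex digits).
After byte 1 (0xBE): reg=0x33
After byte 2 (0x5F): reg=0x03

Answer: 0x03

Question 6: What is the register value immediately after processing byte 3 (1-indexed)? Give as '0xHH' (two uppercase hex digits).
After byte 1 (0xBE): reg=0x33
After byte 2 (0x5F): reg=0x03
After byte 3 (0x19): reg=0x46

Answer: 0x46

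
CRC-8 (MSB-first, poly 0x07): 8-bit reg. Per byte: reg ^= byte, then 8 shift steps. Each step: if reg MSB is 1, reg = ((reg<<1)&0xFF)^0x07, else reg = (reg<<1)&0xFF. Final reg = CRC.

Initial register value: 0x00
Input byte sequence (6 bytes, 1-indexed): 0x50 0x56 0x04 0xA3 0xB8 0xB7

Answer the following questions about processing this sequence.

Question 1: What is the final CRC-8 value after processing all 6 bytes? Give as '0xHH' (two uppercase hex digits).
After byte 1 (0x50): reg=0xB7
After byte 2 (0x56): reg=0xA9
After byte 3 (0x04): reg=0x4A
After byte 4 (0xA3): reg=0x91
After byte 5 (0xB8): reg=0xDF
After byte 6 (0xB7): reg=0x1F

Answer: 0x1F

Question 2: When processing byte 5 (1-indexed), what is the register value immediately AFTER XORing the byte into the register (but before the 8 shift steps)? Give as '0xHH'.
Answer: 0x29

Derivation:
Register before byte 5: 0x91
Byte 5: 0xB8
0x91 XOR 0xB8 = 0x29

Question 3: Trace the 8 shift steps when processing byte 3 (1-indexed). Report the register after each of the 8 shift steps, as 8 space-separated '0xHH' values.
Answer: 0x5D 0xBA 0x73 0xE6 0xCB 0x91 0x25 0x4A

Derivation:
After byte 1 (0x50): reg=0xB7
After byte 2 (0x56): reg=0xA9
Register before byte 3: 0xA9
After XOR with byte 0x04: 0xAD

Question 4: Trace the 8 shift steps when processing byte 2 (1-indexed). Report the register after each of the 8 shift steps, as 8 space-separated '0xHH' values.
Answer: 0xC5 0x8D 0x1D 0x3A 0x74 0xE8 0xD7 0xA9

Derivation:
After byte 1 (0x50): reg=0xB7
Register before byte 2: 0xB7
After XOR with byte 0x56: 0xE1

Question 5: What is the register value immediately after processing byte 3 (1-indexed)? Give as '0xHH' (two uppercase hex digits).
Answer: 0x4A

Derivation:
After byte 1 (0x50): reg=0xB7
After byte 2 (0x56): reg=0xA9
After byte 3 (0x04): reg=0x4A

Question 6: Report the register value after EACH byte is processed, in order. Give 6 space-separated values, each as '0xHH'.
0xB7 0xA9 0x4A 0x91 0xDF 0x1F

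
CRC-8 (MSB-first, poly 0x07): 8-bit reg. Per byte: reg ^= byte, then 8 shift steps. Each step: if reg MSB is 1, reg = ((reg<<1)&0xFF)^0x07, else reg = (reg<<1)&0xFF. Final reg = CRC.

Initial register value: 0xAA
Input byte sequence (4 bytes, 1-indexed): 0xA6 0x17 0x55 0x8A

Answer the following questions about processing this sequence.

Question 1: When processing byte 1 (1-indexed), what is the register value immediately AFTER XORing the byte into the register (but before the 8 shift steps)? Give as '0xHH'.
Answer: 0x0C

Derivation:
Register before byte 1: 0xAA
Byte 1: 0xA6
0xAA XOR 0xA6 = 0x0C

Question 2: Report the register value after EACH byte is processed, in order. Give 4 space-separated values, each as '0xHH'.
0x24 0x99 0x6A 0xAE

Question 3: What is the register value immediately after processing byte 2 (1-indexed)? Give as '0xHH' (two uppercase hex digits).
After byte 1 (0xA6): reg=0x24
After byte 2 (0x17): reg=0x99

Answer: 0x99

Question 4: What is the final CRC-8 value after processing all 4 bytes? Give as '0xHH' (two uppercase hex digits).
Answer: 0xAE

Derivation:
After byte 1 (0xA6): reg=0x24
After byte 2 (0x17): reg=0x99
After byte 3 (0x55): reg=0x6A
After byte 4 (0x8A): reg=0xAE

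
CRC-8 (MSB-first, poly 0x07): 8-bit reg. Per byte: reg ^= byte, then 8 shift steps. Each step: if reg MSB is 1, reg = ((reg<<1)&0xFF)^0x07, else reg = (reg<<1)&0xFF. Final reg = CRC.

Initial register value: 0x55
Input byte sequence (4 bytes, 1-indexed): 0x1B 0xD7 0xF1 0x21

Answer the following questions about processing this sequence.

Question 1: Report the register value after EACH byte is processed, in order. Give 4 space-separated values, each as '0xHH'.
0xED 0xA6 0xA2 0x80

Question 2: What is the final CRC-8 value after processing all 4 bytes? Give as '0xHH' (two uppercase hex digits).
Answer: 0x80

Derivation:
After byte 1 (0x1B): reg=0xED
After byte 2 (0xD7): reg=0xA6
After byte 3 (0xF1): reg=0xA2
After byte 4 (0x21): reg=0x80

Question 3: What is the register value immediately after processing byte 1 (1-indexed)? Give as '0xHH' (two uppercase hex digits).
After byte 1 (0x1B): reg=0xED

Answer: 0xED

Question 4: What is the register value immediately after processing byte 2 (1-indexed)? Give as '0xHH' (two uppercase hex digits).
Answer: 0xA6

Derivation:
After byte 1 (0x1B): reg=0xED
After byte 2 (0xD7): reg=0xA6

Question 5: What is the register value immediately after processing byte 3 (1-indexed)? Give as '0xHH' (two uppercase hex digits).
Answer: 0xA2

Derivation:
After byte 1 (0x1B): reg=0xED
After byte 2 (0xD7): reg=0xA6
After byte 3 (0xF1): reg=0xA2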